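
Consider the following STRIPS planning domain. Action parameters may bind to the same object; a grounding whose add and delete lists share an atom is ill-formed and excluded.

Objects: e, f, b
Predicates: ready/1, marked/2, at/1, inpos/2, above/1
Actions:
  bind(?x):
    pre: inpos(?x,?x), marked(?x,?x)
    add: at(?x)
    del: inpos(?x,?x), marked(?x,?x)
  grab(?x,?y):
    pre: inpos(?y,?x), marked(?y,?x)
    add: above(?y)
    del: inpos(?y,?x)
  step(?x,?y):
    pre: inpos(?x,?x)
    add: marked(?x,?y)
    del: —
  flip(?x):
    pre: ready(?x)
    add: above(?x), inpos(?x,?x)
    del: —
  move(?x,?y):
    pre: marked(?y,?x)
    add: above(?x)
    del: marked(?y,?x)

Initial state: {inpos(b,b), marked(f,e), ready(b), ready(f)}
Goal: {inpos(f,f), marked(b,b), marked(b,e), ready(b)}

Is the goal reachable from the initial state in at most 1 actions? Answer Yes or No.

1. step(b,e)  →  {inpos(b,b), marked(b,e), marked(f,e), ready(b), ready(f)}
2. step(b,b)  →  {inpos(b,b), marked(b,b), marked(b,e), marked(f,e), ready(b), ready(f)}
3. flip(f)  →  {above(f), inpos(b,b), inpos(f,f), marked(b,b), marked(b,e), marked(f,e), ready(b), ready(f)}
optimal plan length = 3; 3 > 1

No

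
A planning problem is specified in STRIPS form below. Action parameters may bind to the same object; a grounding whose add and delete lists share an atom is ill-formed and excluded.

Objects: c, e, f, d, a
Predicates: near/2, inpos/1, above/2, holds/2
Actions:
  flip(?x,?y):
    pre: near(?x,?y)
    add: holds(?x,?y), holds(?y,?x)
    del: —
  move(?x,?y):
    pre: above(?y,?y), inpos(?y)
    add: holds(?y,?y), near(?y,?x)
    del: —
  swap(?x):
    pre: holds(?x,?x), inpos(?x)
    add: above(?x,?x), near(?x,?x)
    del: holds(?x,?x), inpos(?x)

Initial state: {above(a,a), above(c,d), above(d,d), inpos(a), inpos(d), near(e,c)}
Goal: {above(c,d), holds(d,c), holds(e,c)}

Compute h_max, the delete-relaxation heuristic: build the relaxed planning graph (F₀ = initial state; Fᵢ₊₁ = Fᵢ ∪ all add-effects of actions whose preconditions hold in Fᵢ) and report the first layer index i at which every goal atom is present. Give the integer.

2

F0 = init (6 atoms)
F1 = F0 ∪ {holds(a,a), holds(c,e), holds(d,d), holds(e,c), near(a,a), near(a,c), near(a,d), near(a,e), near(a,f), near(d,a), near(d,c), near(d,d), near(d,e), near(d,f)}  (20 atoms)
F2 = F1 ∪ {holds(a,c), holds(a,d), holds(a,e), holds(a,f), holds(c,a), holds(c,d), holds(d,a), holds(d,c), holds(d,e), holds(d,f), holds(e,a), holds(e,d), holds(f,a), holds(f,d)}  (34 atoms)
goal ⊆ F2  ⇒  h_max = 2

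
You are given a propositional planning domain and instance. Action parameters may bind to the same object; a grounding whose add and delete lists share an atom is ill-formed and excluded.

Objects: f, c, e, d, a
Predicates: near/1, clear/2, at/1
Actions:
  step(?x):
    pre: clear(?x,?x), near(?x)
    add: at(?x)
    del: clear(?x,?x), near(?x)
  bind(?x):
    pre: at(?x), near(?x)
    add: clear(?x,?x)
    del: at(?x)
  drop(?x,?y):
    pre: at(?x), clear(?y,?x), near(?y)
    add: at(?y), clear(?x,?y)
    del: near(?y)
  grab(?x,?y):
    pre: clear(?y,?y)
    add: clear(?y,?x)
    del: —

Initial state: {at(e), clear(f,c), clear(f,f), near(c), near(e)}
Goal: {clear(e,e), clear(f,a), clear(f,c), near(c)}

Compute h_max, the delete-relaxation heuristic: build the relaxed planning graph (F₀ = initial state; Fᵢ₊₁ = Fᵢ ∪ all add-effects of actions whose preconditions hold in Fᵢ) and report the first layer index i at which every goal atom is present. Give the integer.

F0 = init (5 atoms)
F1 = F0 ∪ {clear(e,e), clear(f,a), clear(f,d), clear(f,e)}  (9 atoms)
goal ⊆ F1  ⇒  h_max = 1

1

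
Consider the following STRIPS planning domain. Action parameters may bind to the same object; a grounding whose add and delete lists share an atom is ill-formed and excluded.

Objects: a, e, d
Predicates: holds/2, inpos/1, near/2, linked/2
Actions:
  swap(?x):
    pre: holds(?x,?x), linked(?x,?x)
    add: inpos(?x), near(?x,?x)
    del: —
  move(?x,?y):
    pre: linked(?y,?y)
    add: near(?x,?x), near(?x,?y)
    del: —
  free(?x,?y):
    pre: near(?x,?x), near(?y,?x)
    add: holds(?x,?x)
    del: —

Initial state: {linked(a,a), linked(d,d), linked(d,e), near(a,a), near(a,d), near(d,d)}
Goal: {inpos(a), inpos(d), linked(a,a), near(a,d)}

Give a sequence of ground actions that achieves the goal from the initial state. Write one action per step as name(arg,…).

free(a,a); swap(a); free(d,a); swap(d)

1. free(a,a)  →  {holds(a,a), linked(a,a), linked(d,d), linked(d,e), near(a,a), near(a,d), near(d,d)}
2. swap(a)  →  {holds(a,a), inpos(a), linked(a,a), linked(d,d), linked(d,e), near(a,a), near(a,d), near(d,d)}
3. free(d,a)  →  {holds(a,a), holds(d,d), inpos(a), linked(a,a), linked(d,d), linked(d,e), near(a,a), near(a,d), near(d,d)}
4. swap(d)  →  {holds(a,a), holds(d,d), inpos(a), inpos(d), linked(a,a), linked(d,d), linked(d,e), near(a,a), near(a,d), near(d,d)}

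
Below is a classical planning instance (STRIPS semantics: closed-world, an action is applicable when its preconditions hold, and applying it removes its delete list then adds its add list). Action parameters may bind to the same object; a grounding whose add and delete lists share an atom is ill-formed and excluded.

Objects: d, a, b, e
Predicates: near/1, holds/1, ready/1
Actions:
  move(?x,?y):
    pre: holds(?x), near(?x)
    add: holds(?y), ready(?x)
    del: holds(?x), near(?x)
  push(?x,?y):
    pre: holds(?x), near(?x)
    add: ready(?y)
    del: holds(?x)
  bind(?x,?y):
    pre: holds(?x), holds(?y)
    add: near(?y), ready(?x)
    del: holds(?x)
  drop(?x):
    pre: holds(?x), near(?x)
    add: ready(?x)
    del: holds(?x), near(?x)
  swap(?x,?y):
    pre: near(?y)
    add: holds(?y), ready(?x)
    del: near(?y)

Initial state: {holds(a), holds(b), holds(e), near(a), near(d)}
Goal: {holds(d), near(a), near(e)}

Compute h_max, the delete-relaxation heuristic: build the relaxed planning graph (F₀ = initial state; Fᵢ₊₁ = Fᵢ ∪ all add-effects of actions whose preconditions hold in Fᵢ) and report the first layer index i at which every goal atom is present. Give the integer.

F0 = init (5 atoms)
F1 = F0 ∪ {holds(d), near(b), near(e), ready(a), ready(b), ready(d), ready(e)}  (12 atoms)
goal ⊆ F1  ⇒  h_max = 1

1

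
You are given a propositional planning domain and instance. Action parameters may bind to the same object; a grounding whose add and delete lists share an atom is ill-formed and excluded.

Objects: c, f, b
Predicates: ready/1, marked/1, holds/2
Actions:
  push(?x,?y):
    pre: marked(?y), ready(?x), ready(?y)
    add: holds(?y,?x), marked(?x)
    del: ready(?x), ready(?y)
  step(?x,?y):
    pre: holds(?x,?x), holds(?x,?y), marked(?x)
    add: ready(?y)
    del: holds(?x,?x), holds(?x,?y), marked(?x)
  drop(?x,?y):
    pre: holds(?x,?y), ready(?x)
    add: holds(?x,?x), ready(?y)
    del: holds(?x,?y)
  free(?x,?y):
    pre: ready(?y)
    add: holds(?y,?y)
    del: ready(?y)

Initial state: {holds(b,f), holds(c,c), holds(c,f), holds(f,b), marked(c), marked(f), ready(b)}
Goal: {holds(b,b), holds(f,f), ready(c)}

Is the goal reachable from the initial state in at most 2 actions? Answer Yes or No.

1. step(c,c)  →  {holds(b,f), holds(c,f), holds(f,b), marked(f), ready(b), ready(c)}
2. drop(b,f)  →  {holds(b,b), holds(c,f), holds(f,b), marked(f), ready(b), ready(c), ready(f)}
3. push(f,f)  →  {holds(b,b), holds(c,f), holds(f,b), holds(f,f), marked(f), ready(b), ready(c)}
optimal plan length = 3; 3 > 2

No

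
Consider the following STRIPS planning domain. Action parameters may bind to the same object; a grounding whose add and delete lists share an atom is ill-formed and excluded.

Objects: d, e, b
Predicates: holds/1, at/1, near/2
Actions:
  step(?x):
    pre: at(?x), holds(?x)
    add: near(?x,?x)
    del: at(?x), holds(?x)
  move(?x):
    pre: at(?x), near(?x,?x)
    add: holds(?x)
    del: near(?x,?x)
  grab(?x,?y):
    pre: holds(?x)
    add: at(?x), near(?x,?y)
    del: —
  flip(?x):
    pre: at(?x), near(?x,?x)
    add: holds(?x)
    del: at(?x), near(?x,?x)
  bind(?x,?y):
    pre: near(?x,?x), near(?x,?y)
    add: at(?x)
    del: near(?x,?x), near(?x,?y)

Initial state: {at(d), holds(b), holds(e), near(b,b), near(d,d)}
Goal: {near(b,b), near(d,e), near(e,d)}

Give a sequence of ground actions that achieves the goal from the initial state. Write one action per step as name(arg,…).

move(d); grab(d,e); grab(e,d)

1. move(d)  →  {at(d), holds(b), holds(d), holds(e), near(b,b)}
2. grab(d,e)  →  {at(d), holds(b), holds(d), holds(e), near(b,b), near(d,e)}
3. grab(e,d)  →  {at(d), at(e), holds(b), holds(d), holds(e), near(b,b), near(d,e), near(e,d)}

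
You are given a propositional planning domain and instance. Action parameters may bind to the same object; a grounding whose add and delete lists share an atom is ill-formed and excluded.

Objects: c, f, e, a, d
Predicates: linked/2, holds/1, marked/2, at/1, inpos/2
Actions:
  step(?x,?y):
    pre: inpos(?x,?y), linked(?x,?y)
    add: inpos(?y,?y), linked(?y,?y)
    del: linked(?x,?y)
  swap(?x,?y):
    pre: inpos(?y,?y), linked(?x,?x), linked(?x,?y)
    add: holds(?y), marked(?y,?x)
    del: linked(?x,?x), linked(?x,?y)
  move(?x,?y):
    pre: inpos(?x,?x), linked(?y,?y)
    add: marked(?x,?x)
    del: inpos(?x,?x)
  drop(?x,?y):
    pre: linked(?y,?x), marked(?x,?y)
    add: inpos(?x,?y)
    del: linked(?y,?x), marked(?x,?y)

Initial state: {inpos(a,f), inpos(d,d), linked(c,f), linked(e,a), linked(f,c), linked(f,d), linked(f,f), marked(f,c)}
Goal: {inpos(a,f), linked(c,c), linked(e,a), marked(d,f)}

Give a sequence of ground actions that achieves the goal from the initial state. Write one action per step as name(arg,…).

1. swap(f,d)  →  {holds(d), inpos(a,f), inpos(d,d), linked(c,f), linked(e,a), linked(f,c), marked(d,f), marked(f,c)}
2. drop(f,c)  →  {holds(d), inpos(a,f), inpos(d,d), inpos(f,c), linked(e,a), linked(f,c), marked(d,f)}
3. step(f,c)  →  {holds(d), inpos(a,f), inpos(c,c), inpos(d,d), inpos(f,c), linked(c,c), linked(e,a), marked(d,f)}

swap(f,d); drop(f,c); step(f,c)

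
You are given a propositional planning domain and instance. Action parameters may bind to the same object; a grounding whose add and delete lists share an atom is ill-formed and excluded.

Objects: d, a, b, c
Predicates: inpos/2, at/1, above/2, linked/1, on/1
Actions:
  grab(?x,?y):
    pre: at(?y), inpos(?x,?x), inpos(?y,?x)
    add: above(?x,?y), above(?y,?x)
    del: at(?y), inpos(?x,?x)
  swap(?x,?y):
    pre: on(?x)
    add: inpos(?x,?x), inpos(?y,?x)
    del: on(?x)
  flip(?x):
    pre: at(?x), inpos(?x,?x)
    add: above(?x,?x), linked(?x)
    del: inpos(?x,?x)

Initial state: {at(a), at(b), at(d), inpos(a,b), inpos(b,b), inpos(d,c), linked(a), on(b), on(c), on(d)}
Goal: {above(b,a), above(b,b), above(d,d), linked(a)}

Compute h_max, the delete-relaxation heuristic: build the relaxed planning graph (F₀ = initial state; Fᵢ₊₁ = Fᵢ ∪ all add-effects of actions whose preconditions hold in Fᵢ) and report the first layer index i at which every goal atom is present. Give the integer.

F0 = init (10 atoms)
F1 = F0 ∪ {above(a,b), above(b,a), above(b,b), inpos(a,c), inpos(a,d), inpos(b,c), inpos(b,d), inpos(c,b), inpos(c,c), inpos(c,d), inpos(d,b), inpos(d,d), linked(b)}  (23 atoms)
F2 = F1 ∪ {above(a,c), above(a,d), above(b,c), above(b,d), above(c,a), above(c,b), above(c,d), above(d,a), above(d,b), above(d,c), above(d,d), linked(d)}  (35 atoms)
goal ⊆ F2  ⇒  h_max = 2

2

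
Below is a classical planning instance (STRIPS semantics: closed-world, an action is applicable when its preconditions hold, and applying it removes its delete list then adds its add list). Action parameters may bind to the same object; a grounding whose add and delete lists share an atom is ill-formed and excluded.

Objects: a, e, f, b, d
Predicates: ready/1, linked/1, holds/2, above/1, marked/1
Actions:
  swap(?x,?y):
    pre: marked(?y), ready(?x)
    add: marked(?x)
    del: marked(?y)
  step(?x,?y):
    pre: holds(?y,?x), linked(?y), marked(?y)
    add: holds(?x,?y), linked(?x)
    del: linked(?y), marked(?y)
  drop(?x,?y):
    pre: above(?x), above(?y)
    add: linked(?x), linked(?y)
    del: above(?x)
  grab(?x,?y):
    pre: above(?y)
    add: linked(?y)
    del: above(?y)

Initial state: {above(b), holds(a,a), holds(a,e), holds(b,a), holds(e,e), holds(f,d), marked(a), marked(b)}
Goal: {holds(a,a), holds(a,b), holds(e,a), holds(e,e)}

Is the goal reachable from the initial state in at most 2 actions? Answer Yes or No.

No

1. drop(b,b)  →  {holds(a,a), holds(a,e), holds(b,a), holds(e,e), holds(f,d), linked(b), marked(a), marked(b)}
2. step(a,b)  →  {holds(a,a), holds(a,b), holds(a,e), holds(b,a), holds(e,e), holds(f,d), linked(a), marked(a)}
3. step(e,a)  →  {holds(a,a), holds(a,b), holds(a,e), holds(b,a), holds(e,a), holds(e,e), holds(f,d), linked(e)}
optimal plan length = 3; 3 > 2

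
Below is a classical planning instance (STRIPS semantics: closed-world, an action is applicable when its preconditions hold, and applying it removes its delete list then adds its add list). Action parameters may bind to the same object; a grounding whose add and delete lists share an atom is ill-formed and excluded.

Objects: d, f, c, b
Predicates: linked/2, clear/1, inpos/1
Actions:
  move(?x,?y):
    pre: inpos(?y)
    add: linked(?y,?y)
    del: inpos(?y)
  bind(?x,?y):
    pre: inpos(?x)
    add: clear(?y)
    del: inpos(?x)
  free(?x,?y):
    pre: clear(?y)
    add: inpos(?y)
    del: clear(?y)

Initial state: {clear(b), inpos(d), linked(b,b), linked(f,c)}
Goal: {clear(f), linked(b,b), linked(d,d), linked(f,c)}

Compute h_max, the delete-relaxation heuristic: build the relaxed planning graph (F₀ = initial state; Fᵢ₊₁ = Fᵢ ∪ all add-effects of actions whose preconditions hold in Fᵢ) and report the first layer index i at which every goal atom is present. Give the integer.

F0 = init (4 atoms)
F1 = F0 ∪ {clear(c), clear(d), clear(f), inpos(b), linked(d,d)}  (9 atoms)
goal ⊆ F1  ⇒  h_max = 1

1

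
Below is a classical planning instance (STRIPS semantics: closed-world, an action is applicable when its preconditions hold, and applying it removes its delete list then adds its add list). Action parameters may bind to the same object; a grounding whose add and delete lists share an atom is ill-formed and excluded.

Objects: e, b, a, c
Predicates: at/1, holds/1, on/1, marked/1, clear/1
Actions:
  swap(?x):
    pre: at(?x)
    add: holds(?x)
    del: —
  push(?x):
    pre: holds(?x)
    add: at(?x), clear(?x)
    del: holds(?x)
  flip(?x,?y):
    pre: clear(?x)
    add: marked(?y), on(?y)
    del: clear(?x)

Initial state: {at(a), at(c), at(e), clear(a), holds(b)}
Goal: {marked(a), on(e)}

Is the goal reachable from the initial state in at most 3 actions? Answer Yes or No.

Yes

1. push(b)  →  {at(a), at(b), at(c), at(e), clear(a), clear(b)}
2. flip(b,e)  →  {at(a), at(b), at(c), at(e), clear(a), marked(e), on(e)}
3. flip(a,a)  →  {at(a), at(b), at(c), at(e), marked(a), marked(e), on(a), on(e)}
optimal plan length = 3; 3 ≤ 3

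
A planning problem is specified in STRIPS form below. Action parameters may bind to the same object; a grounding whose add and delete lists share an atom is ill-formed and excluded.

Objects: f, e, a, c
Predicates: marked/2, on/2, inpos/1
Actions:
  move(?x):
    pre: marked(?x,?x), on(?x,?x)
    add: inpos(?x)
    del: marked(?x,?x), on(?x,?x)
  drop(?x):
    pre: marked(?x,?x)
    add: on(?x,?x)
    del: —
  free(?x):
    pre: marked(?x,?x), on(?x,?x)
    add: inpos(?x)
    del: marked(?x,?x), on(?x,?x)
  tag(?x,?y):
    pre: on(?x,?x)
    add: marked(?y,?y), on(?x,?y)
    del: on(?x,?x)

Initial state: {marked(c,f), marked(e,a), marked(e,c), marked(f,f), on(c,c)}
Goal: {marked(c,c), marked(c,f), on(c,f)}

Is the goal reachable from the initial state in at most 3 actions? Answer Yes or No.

1. drop(f)  →  {marked(c,f), marked(e,a), marked(e,c), marked(f,f), on(c,c), on(f,f)}
2. tag(f,c)  →  {marked(c,c), marked(c,f), marked(e,a), marked(e,c), marked(f,f), on(c,c), on(f,c)}
3. tag(c,f)  →  {marked(c,c), marked(c,f), marked(e,a), marked(e,c), marked(f,f), on(c,f), on(f,c)}
optimal plan length = 3; 3 ≤ 3

Yes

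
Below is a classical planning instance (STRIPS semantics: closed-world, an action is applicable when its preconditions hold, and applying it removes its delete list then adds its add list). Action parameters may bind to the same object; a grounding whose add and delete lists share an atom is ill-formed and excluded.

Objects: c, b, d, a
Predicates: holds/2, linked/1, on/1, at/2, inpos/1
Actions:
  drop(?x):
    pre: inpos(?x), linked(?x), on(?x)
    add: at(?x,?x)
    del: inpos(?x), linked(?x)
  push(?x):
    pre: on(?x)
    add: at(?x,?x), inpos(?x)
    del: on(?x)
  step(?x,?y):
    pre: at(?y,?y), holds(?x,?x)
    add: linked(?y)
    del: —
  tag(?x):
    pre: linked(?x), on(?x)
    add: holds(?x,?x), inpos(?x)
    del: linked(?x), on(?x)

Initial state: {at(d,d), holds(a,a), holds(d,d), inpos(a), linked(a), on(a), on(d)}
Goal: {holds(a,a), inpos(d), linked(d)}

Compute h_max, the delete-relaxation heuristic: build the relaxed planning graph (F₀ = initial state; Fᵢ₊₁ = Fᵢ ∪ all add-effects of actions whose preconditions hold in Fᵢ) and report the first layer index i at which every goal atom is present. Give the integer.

1

F0 = init (7 atoms)
F1 = F0 ∪ {at(a,a), inpos(d), linked(d)}  (10 atoms)
goal ⊆ F1  ⇒  h_max = 1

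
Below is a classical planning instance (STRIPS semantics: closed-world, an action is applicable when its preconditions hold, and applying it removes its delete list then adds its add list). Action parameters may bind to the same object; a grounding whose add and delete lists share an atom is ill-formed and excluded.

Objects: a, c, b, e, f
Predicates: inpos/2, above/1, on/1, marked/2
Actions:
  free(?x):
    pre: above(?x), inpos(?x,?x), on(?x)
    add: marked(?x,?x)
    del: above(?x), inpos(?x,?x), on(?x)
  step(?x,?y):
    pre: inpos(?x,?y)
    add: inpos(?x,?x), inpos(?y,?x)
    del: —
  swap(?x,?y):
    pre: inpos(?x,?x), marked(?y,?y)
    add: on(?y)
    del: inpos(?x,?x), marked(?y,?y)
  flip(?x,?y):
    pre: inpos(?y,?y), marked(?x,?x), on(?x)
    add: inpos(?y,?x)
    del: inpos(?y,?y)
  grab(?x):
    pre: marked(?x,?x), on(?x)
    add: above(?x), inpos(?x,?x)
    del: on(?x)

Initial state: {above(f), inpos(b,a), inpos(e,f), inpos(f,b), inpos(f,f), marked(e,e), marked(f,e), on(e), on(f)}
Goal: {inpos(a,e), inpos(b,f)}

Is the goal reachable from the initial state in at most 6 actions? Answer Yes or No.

Yes

1. step(b,a)  →  {above(f), inpos(a,b), inpos(b,a), inpos(b,b), inpos(e,f), inpos(f,b), inpos(f,f), marked(e,e), marked(f,e), on(e), on(f)}
2. step(a,b)  →  {above(f), inpos(a,a), inpos(a,b), inpos(b,a), inpos(b,b), inpos(e,f), inpos(f,b), inpos(f,f), marked(e,e), marked(f,e), on(e), on(f)}
3. step(f,b)  →  {above(f), inpos(a,a), inpos(a,b), inpos(b,a), inpos(b,b), inpos(b,f), inpos(e,f), inpos(f,b), inpos(f,f), marked(e,e), marked(f,e), on(e), on(f)}
4. flip(e,a)  →  {above(f), inpos(a,b), inpos(a,e), inpos(b,a), inpos(b,b), inpos(b,f), inpos(e,f), inpos(f,b), inpos(f,f), marked(e,e), marked(f,e), on(e), on(f)}
optimal plan length = 4; 4 ≤ 6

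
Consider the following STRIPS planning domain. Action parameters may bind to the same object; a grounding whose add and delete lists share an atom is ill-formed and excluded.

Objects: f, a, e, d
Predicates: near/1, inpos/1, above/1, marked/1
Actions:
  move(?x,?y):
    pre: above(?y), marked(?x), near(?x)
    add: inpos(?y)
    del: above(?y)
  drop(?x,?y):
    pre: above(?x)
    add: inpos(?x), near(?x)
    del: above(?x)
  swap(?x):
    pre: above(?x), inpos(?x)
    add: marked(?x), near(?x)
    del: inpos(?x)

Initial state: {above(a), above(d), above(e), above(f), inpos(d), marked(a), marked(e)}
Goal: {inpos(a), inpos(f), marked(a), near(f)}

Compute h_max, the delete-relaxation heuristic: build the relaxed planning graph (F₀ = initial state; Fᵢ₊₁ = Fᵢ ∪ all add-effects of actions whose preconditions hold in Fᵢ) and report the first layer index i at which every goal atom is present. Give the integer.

1

F0 = init (7 atoms)
F1 = F0 ∪ {inpos(a), inpos(e), inpos(f), marked(d), near(a), near(d), near(e), near(f)}  (15 atoms)
goal ⊆ F1  ⇒  h_max = 1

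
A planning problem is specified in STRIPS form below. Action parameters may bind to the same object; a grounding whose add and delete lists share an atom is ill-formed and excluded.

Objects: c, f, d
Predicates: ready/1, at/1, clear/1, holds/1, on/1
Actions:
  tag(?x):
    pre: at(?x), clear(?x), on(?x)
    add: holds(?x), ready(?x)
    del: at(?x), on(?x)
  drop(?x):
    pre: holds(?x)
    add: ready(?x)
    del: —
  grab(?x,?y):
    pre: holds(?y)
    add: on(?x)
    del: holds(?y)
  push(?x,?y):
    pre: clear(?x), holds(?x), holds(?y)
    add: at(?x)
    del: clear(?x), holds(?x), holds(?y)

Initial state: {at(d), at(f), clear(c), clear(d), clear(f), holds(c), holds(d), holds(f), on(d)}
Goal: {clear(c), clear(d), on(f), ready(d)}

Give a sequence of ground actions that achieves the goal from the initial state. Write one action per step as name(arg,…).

1. tag(d)  →  {at(f), clear(c), clear(d), clear(f), holds(c), holds(d), holds(f), ready(d)}
2. grab(f,c)  →  {at(f), clear(c), clear(d), clear(f), holds(d), holds(f), on(f), ready(d)}

tag(d); grab(f,c)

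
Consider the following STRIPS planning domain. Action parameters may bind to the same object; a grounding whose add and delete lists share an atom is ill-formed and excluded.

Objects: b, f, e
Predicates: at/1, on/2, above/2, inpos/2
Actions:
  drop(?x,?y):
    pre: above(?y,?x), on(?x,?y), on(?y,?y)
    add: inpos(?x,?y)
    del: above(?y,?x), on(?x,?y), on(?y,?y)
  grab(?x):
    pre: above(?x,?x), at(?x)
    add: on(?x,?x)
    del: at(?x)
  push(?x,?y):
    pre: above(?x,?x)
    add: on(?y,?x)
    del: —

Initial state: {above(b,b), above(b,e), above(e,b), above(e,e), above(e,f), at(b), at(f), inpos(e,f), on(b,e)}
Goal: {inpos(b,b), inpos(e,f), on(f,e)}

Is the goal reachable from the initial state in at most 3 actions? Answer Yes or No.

Yes

1. grab(b)  →  {above(b,b), above(b,e), above(e,b), above(e,e), above(e,f), at(f), inpos(e,f), on(b,b), on(b,e)}
2. drop(b,b)  →  {above(b,e), above(e,b), above(e,e), above(e,f), at(f), inpos(b,b), inpos(e,f), on(b,e)}
3. push(e,f)  →  {above(b,e), above(e,b), above(e,e), above(e,f), at(f), inpos(b,b), inpos(e,f), on(b,e), on(f,e)}
optimal plan length = 3; 3 ≤ 3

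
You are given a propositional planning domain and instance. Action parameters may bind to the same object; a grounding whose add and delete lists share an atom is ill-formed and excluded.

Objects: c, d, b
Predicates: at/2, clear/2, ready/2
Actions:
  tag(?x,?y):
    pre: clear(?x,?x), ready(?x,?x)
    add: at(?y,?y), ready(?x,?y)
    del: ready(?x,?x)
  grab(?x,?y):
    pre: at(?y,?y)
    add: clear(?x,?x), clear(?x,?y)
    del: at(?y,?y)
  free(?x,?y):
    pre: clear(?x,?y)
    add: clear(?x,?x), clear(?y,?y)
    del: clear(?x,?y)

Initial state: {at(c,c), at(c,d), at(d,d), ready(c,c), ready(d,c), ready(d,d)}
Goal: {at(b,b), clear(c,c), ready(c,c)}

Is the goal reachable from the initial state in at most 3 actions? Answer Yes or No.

1. grab(c,c)  →  {at(c,d), at(d,d), clear(c,c), ready(c,c), ready(d,c), ready(d,d)}
2. grab(d,d)  →  {at(c,d), clear(c,c), clear(d,d), ready(c,c), ready(d,c), ready(d,d)}
3. tag(d,b)  →  {at(b,b), at(c,d), clear(c,c), clear(d,d), ready(c,c), ready(d,b), ready(d,c)}
optimal plan length = 3; 3 ≤ 3

Yes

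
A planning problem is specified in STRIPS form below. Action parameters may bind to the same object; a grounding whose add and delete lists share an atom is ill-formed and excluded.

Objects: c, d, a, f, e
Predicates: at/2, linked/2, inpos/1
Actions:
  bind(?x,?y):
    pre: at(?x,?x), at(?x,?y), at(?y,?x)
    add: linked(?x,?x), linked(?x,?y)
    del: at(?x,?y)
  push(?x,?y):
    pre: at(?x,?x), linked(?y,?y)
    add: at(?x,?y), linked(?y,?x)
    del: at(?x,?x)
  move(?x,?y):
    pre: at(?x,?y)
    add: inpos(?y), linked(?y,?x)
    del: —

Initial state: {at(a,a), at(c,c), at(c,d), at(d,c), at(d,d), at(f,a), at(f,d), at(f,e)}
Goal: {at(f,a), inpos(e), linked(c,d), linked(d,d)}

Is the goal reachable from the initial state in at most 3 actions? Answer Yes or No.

1. bind(c,d)  →  {at(a,a), at(c,c), at(d,c), at(d,d), at(f,a), at(f,d), at(f,e), linked(c,c), linked(c,d)}
2. bind(d,d)  →  {at(a,a), at(c,c), at(d,c), at(f,a), at(f,d), at(f,e), linked(c,c), linked(c,d), linked(d,d)}
3. move(f,e)  →  {at(a,a), at(c,c), at(d,c), at(f,a), at(f,d), at(f,e), inpos(e), linked(c,c), linked(c,d), linked(d,d), linked(e,f)}
optimal plan length = 3; 3 ≤ 3

Yes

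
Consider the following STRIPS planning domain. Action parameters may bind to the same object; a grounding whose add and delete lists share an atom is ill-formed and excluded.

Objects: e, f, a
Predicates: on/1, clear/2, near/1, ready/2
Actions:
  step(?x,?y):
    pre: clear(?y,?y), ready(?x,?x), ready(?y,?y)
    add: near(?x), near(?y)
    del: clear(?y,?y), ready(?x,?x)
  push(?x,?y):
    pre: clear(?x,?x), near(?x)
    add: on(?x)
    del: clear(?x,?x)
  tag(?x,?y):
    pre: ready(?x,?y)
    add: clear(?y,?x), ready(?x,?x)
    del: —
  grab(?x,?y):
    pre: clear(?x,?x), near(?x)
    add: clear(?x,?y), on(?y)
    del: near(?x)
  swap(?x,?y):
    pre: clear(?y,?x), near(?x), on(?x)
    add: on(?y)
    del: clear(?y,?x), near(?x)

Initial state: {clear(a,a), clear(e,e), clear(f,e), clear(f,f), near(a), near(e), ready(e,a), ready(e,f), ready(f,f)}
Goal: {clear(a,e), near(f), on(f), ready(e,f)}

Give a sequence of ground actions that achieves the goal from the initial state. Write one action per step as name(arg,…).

1. step(f,f)  →  {clear(a,a), clear(e,e), clear(f,e), near(a), near(e), near(f), ready(e,a), ready(e,f)}
2. tag(e,a)  →  {clear(a,a), clear(a,e), clear(e,e), clear(f,e), near(a), near(e), near(f), ready(e,a), ready(e,e), ready(e,f)}
3. grab(e,f)  →  {clear(a,a), clear(a,e), clear(e,e), clear(e,f), clear(f,e), near(a), near(f), on(f), ready(e,a), ready(e,e), ready(e,f)}

step(f,f); tag(e,a); grab(e,f)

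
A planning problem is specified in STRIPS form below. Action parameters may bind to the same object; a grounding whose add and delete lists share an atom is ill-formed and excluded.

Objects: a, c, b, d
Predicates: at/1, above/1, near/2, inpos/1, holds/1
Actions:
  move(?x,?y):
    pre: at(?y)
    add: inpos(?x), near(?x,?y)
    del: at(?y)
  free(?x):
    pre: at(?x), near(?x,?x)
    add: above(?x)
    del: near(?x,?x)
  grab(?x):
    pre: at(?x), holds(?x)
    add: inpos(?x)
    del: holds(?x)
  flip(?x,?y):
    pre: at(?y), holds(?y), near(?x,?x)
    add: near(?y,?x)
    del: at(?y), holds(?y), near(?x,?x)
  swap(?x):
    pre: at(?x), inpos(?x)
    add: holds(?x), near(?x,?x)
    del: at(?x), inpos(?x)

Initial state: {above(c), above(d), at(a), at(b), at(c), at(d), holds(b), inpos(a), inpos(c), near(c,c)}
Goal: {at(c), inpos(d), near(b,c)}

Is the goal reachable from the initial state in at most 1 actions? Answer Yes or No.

1. move(d,a)  →  {above(c), above(d), at(b), at(c), at(d), holds(b), inpos(a), inpos(c), inpos(d), near(c,c), near(d,a)}
2. flip(c,b)  →  {above(c), above(d), at(c), at(d), inpos(a), inpos(c), inpos(d), near(b,c), near(d,a)}
optimal plan length = 2; 2 > 1

No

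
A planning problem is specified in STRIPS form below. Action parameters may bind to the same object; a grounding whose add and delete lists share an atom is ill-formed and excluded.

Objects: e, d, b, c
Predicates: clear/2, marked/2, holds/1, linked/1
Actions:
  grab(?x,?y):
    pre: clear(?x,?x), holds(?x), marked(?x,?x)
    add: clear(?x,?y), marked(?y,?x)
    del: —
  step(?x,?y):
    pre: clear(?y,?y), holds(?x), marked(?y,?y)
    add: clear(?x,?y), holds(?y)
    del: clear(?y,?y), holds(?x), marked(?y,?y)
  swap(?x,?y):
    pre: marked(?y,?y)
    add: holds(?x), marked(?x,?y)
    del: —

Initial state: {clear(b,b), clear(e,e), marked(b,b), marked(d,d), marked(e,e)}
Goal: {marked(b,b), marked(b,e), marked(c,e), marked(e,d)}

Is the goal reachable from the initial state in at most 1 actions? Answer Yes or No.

No

1. swap(e,d)  →  {clear(b,b), clear(e,e), holds(e), marked(b,b), marked(d,d), marked(e,d), marked(e,e)}
2. grab(e,b)  →  {clear(b,b), clear(e,b), clear(e,e), holds(e), marked(b,b), marked(b,e), marked(d,d), marked(e,d), marked(e,e)}
3. grab(e,c)  →  {clear(b,b), clear(e,b), clear(e,c), clear(e,e), holds(e), marked(b,b), marked(b,e), marked(c,e), marked(d,d), marked(e,d), marked(e,e)}
optimal plan length = 3; 3 > 1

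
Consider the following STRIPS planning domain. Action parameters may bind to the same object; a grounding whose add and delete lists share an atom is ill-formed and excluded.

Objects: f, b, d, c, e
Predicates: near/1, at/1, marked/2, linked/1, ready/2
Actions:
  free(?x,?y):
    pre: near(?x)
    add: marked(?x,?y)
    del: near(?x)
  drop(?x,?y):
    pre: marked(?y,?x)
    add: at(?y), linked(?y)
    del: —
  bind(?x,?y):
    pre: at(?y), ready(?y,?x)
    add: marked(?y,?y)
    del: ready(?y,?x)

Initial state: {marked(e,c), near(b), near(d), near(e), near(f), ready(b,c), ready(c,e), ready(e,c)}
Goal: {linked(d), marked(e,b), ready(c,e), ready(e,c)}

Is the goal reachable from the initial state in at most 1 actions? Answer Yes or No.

No

1. free(d,f)  →  {marked(d,f), marked(e,c), near(b), near(e), near(f), ready(b,c), ready(c,e), ready(e,c)}
2. free(e,b)  →  {marked(d,f), marked(e,b), marked(e,c), near(b), near(f), ready(b,c), ready(c,e), ready(e,c)}
3. drop(f,d)  →  {at(d), linked(d), marked(d,f), marked(e,b), marked(e,c), near(b), near(f), ready(b,c), ready(c,e), ready(e,c)}
optimal plan length = 3; 3 > 1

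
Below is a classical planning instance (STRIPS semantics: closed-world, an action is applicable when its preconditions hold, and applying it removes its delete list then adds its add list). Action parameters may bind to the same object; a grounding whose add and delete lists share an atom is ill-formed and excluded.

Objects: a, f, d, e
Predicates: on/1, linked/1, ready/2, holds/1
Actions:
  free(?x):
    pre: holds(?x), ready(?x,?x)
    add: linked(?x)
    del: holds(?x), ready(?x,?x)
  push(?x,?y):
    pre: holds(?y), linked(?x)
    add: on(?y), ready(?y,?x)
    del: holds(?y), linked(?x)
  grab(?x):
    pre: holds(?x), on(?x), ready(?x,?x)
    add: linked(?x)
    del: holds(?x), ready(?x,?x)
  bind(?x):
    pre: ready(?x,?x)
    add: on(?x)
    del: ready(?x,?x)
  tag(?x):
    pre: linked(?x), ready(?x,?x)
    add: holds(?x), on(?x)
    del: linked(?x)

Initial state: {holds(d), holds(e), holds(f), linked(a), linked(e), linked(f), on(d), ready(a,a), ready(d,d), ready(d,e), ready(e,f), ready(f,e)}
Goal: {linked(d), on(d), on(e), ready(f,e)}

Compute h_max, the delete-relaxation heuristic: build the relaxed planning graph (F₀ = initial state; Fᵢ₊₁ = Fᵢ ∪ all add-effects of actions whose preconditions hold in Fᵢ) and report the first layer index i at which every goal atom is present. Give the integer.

1

F0 = init (12 atoms)
F1 = F0 ∪ {holds(a), linked(d), on(a), on(e), on(f), ready(d,a), ready(d,f), ready(e,a), ready(e,e), ready(f,a), ready(f,f)}  (23 atoms)
goal ⊆ F1  ⇒  h_max = 1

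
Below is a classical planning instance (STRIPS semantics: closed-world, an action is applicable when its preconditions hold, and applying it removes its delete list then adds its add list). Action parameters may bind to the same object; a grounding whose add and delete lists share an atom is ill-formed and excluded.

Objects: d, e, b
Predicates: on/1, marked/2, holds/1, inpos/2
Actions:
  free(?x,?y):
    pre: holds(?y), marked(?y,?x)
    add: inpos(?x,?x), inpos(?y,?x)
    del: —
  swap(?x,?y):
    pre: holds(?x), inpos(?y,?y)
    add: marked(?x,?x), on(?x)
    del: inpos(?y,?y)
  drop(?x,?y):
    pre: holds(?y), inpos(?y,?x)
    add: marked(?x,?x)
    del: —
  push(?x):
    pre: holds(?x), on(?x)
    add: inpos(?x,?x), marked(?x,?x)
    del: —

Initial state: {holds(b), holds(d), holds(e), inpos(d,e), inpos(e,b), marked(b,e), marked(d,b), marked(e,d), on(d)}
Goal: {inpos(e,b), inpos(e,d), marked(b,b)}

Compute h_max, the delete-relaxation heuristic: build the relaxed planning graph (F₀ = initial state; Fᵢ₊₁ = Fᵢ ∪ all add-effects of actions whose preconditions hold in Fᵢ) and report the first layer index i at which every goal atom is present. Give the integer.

1

F0 = init (9 atoms)
F1 = F0 ∪ {inpos(b,b), inpos(b,e), inpos(d,b), inpos(d,d), inpos(e,d), inpos(e,e), marked(b,b), marked(d,d), marked(e,e)}  (18 atoms)
goal ⊆ F1  ⇒  h_max = 1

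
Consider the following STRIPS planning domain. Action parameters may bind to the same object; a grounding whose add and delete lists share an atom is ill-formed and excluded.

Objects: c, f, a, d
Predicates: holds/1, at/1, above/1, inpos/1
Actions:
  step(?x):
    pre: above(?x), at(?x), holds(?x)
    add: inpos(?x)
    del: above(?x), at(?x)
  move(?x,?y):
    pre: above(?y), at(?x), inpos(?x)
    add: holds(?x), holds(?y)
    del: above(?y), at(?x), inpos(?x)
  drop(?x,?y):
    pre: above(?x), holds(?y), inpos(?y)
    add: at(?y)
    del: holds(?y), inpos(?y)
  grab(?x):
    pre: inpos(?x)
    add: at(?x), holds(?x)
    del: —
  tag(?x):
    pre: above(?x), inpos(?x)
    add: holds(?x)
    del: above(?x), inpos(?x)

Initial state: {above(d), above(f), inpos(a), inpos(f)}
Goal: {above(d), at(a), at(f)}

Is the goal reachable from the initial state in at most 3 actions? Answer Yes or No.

Yes

1. grab(f)  →  {above(d), above(f), at(f), holds(f), inpos(a), inpos(f)}
2. grab(a)  →  {above(d), above(f), at(a), at(f), holds(a), holds(f), inpos(a), inpos(f)}
optimal plan length = 2; 2 ≤ 3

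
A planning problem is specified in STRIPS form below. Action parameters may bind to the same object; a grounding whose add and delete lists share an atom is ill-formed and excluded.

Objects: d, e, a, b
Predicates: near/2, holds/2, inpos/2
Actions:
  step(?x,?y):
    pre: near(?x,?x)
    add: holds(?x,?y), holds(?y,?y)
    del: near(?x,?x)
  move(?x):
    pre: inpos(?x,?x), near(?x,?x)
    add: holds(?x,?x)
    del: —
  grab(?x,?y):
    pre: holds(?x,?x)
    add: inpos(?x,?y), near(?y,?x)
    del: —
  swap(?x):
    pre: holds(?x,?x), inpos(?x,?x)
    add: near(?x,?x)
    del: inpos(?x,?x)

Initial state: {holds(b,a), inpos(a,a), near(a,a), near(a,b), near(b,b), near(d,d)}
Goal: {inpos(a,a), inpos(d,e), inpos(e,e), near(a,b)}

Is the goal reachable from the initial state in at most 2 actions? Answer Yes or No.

No

1. step(d,d)  →  {holds(b,a), holds(d,d), inpos(a,a), near(a,a), near(a,b), near(b,b)}
2. step(a,e)  →  {holds(a,e), holds(b,a), holds(d,d), holds(e,e), inpos(a,a), near(a,b), near(b,b)}
3. grab(d,e)  →  {holds(a,e), holds(b,a), holds(d,d), holds(e,e), inpos(a,a), inpos(d,e), near(a,b), near(b,b), near(e,d)}
4. grab(e,e)  →  {holds(a,e), holds(b,a), holds(d,d), holds(e,e), inpos(a,a), inpos(d,e), inpos(e,e), near(a,b), near(b,b), near(e,d), near(e,e)}
optimal plan length = 4; 4 > 2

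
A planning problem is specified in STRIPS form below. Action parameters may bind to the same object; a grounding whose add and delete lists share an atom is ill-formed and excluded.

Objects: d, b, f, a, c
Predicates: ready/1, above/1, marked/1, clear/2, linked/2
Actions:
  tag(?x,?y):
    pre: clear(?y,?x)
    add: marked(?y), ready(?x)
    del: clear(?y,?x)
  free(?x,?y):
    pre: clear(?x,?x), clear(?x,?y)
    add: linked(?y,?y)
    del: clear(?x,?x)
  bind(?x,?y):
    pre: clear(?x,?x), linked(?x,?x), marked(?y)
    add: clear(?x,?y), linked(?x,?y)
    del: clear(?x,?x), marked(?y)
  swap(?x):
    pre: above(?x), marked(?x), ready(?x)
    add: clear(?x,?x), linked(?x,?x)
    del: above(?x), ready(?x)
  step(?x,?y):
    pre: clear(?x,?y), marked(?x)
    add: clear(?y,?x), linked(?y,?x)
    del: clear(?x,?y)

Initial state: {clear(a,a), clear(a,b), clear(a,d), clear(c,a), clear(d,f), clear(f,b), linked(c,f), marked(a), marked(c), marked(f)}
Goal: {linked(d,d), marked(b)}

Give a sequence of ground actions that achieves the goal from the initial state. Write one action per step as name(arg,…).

1. free(a,d)  →  {clear(a,b), clear(a,d), clear(c,a), clear(d,f), clear(f,b), linked(c,f), linked(d,d), marked(a), marked(c), marked(f)}
2. step(f,b)  →  {clear(a,b), clear(a,d), clear(b,f), clear(c,a), clear(d,f), linked(b,f), linked(c,f), linked(d,d), marked(a), marked(c), marked(f)}
3. tag(f,b)  →  {clear(a,b), clear(a,d), clear(c,a), clear(d,f), linked(b,f), linked(c,f), linked(d,d), marked(a), marked(b), marked(c), marked(f), ready(f)}

free(a,d); step(f,b); tag(f,b)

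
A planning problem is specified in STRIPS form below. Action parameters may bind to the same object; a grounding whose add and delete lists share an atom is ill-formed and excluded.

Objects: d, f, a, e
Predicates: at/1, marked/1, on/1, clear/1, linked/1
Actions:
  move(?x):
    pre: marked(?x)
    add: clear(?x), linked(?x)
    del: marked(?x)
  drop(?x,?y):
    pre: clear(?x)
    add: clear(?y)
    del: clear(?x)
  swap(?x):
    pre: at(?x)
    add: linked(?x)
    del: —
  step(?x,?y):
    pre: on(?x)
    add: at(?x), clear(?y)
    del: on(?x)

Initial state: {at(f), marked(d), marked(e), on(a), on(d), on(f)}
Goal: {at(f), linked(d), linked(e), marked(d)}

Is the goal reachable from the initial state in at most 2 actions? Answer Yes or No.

1. move(e)  →  {at(f), clear(e), linked(e), marked(d), on(a), on(d), on(f)}
2. step(d,d)  →  {at(d), at(f), clear(d), clear(e), linked(e), marked(d), on(a), on(f)}
3. swap(d)  →  {at(d), at(f), clear(d), clear(e), linked(d), linked(e), marked(d), on(a), on(f)}
optimal plan length = 3; 3 > 2

No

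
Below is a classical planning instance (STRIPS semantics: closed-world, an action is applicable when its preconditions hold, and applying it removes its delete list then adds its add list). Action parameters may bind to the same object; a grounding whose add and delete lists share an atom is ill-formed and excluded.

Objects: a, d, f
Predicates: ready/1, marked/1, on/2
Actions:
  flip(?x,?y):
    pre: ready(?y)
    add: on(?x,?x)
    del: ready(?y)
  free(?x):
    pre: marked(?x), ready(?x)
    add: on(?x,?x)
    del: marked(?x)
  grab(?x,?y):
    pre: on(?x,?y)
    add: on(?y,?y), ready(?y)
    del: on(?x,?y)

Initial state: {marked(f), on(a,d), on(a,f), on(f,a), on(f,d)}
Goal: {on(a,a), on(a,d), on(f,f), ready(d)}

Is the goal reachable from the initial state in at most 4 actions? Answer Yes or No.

1. grab(a,f)  →  {marked(f), on(a,d), on(f,a), on(f,d), on(f,f), ready(f)}
2. flip(a,f)  →  {marked(f), on(a,a), on(a,d), on(f,a), on(f,d), on(f,f)}
3. grab(f,d)  →  {marked(f), on(a,a), on(a,d), on(d,d), on(f,a), on(f,f), ready(d)}
optimal plan length = 3; 3 ≤ 4

Yes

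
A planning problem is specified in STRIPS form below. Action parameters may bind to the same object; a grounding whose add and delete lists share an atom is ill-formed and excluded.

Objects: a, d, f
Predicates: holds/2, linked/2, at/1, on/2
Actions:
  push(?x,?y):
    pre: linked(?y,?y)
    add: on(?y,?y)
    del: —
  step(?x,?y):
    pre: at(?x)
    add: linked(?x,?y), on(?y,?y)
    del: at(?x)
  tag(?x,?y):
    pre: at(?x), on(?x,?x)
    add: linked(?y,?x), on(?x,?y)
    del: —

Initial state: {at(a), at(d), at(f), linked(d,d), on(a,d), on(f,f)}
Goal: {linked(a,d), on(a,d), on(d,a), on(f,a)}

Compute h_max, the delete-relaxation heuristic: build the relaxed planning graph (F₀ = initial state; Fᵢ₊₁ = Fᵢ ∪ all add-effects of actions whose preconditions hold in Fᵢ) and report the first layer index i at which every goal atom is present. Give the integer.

F0 = init (6 atoms)
F1 = F0 ∪ {linked(a,a), linked(a,d), linked(a,f), linked(d,a), linked(d,f), linked(f,a), linked(f,d), linked(f,f), on(a,a), on(d,d), on(f,a), on(f,d)}  (18 atoms)
F2 = F1 ∪ {on(a,f), on(d,a), on(d,f)}  (21 atoms)
goal ⊆ F2  ⇒  h_max = 2

2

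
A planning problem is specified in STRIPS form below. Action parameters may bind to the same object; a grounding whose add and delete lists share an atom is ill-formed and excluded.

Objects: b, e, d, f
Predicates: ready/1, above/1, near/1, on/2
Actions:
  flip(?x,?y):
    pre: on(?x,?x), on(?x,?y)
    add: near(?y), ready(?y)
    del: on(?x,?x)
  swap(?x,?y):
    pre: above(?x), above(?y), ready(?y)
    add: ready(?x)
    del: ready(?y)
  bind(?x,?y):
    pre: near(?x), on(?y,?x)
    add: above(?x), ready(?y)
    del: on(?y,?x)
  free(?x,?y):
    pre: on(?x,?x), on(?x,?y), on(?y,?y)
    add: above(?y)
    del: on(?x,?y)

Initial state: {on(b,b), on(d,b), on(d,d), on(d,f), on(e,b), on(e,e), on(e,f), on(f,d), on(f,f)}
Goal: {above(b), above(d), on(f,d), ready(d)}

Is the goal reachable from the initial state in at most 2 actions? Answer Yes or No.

No

1. flip(b,b)  →  {near(b), on(d,b), on(d,d), on(d,f), on(e,b), on(e,e), on(e,f), on(f,d), on(f,f), ready(b)}
2. bind(b,d)  →  {above(b), near(b), on(d,d), on(d,f), on(e,b), on(e,e), on(e,f), on(f,d), on(f,f), ready(b), ready(d)}
3. free(d,d)  →  {above(b), above(d), near(b), on(d,f), on(e,b), on(e,e), on(e,f), on(f,d), on(f,f), ready(b), ready(d)}
optimal plan length = 3; 3 > 2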